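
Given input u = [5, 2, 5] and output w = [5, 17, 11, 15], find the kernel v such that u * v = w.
Output length 4 = len(u) + len(v) - 1 ⇒ len(v) = 2. Solve v forward using v[k] = (w[k] - Σ_{i≥1} u[i]·v[k-i]) / u[0]: v[0] = w[0] / u[0] = 5 / 5 = 1; v[1] = (w[1] - 2×1) / u[0] = (17 - 2×1) / 5 = 3. So v = [1, 3]. Forward-check [5, 2, 5] * [1, 3]: w[0] = 5×1 = 5; w[1] = 5×3 + 2×1 = 17; w[2] = 2×3 + 5×1 = 11; w[3] = 5×3 = 15 → [5, 17, 11, 15] ✓

[1, 3]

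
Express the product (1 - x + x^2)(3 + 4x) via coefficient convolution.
Ascending coefficients: a = [1, -1, 1], b = [3, 4]. c[0] = 1×3 = 3; c[1] = 1×4 + -1×3 = 1; c[2] = -1×4 + 1×3 = -1; c[3] = 1×4 = 4. Result coefficients: [3, 1, -1, 4] → 3 + x - x^2 + 4x^3

3 + x - x^2 + 4x^3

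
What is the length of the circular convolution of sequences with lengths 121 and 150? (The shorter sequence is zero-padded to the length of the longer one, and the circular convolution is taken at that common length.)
Circular convolution (zero-padding the shorter input) has length max(m, n) = max(121, 150) = 150

150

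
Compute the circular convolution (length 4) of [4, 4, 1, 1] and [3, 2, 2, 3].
Use y[k] = Σ_j x[j]·h[(k-j) mod 4]. y[0] = 4×3 + 4×3 + 1×2 + 1×2 = 28; y[1] = 4×2 + 4×3 + 1×3 + 1×2 = 25; y[2] = 4×2 + 4×2 + 1×3 + 1×3 = 22; y[3] = 4×3 + 4×2 + 1×2 + 1×3 = 25. Result: [28, 25, 22, 25]

[28, 25, 22, 25]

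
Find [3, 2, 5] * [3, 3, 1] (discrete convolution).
y[0] = 3×3 = 9; y[1] = 3×3 + 2×3 = 15; y[2] = 3×1 + 2×3 + 5×3 = 24; y[3] = 2×1 + 5×3 = 17; y[4] = 5×1 = 5

[9, 15, 24, 17, 5]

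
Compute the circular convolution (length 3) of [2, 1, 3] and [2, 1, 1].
Use y[k] = Σ_j u[j]·v[(k-j) mod 3]. y[0] = 2×2 + 1×1 + 3×1 = 8; y[1] = 2×1 + 1×2 + 3×1 = 7; y[2] = 2×1 + 1×1 + 3×2 = 9. Result: [8, 7, 9]

[8, 7, 9]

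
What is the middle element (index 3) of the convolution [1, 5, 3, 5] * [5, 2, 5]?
Use y[k] = Σ_i a[i]·b[k-i] at k=3. y[3] = 5×5 + 3×2 + 5×5 = 56

56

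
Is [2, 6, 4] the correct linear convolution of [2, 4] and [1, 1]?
Recompute linear convolution of [2, 4] and [1, 1]: y[0] = 2×1 = 2; y[1] = 2×1 + 4×1 = 6; y[2] = 4×1 = 4 → [2, 6, 4]. Given [2, 6, 4] matches, so answer: Yes

Yes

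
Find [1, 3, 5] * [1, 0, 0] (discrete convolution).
y[0] = 1×1 = 1; y[1] = 1×0 + 3×1 = 3; y[2] = 1×0 + 3×0 + 5×1 = 5; y[3] = 3×0 + 5×0 = 0; y[4] = 5×0 = 0

[1, 3, 5, 0, 0]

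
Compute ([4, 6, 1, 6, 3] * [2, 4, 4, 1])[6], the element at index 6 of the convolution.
Use y[k] = Σ_i a[i]·b[k-i] at k=6. y[6] = 6×1 + 3×4 = 18

18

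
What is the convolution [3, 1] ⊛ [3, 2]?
y[0] = 3×3 = 9; y[1] = 3×2 + 1×3 = 9; y[2] = 1×2 = 2

[9, 9, 2]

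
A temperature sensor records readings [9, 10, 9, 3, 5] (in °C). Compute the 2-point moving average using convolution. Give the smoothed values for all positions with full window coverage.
2-point moving average kernel = [1, 1]. Apply in 'valid' mode (full window coverage): avg[0] = (9 + 10) / 2 = 9.5; avg[1] = (10 + 9) / 2 = 9.5; avg[2] = (9 + 3) / 2 = 6.0; avg[3] = (3 + 5) / 2 = 4.0. Smoothed values: [9.5, 9.5, 6.0, 4.0]

[9.5, 9.5, 6.0, 4.0]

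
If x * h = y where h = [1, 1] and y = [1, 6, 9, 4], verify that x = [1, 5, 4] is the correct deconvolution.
Forward-compute [1, 5, 4] * [1, 1]: y[0] = 1×1 = 1; y[1] = 1×1 + 5×1 = 6; y[2] = 5×1 + 4×1 = 9; y[3] = 4×1 = 4 → [1, 6, 9, 4]. Matches given y = [1, 6, 9, 4], so verified.

Verified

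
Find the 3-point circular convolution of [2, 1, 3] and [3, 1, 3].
Use y[k] = Σ_j u[j]·v[(k-j) mod 3]. y[0] = 2×3 + 1×3 + 3×1 = 12; y[1] = 2×1 + 1×3 + 3×3 = 14; y[2] = 2×3 + 1×1 + 3×3 = 16. Result: [12, 14, 16]

[12, 14, 16]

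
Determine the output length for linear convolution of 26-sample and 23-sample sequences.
Linear/full convolution length: m + n - 1 = 26 + 23 - 1 = 48

48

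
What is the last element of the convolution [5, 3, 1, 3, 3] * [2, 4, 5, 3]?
Use y[k] = Σ_i a[i]·b[k-i] at k=7. y[7] = 3×3 = 9

9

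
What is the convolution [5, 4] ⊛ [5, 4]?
y[0] = 5×5 = 25; y[1] = 5×4 + 4×5 = 40; y[2] = 4×4 = 16

[25, 40, 16]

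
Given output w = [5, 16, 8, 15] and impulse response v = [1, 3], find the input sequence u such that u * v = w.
Deconvolve w=[5, 16, 8, 15] by v=[1, 3]. Since v[0]=1, solve forward: u[0] = w[0] / 1 = 5; u[1] = (w[1] - 5×3) / 1 = 1; u[2] = (w[2] - 1×3) / 1 = 5. So u = [5, 1, 5]. Check by forward convolution: w[0] = 5×1 = 5; w[1] = 5×3 + 1×1 = 16; w[2] = 1×3 + 5×1 = 8; w[3] = 5×3 = 15

[5, 1, 5]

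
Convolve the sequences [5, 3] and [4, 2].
y[0] = 5×4 = 20; y[1] = 5×2 + 3×4 = 22; y[2] = 3×2 = 6

[20, 22, 6]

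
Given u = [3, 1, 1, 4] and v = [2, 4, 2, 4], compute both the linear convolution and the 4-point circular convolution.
Linear: y_lin[0] = 3×2 = 6; y_lin[1] = 3×4 + 1×2 = 14; y_lin[2] = 3×2 + 1×4 + 1×2 = 12; y_lin[3] = 3×4 + 1×2 + 1×4 + 4×2 = 26; y_lin[4] = 1×4 + 1×2 + 4×4 = 22; y_lin[5] = 1×4 + 4×2 = 12; y_lin[6] = 4×4 = 16 → [6, 14, 12, 26, 22, 12, 16]. Circular (length 4): y[0] = 3×2 + 1×4 + 1×2 + 4×4 = 28; y[1] = 3×4 + 1×2 + 1×4 + 4×2 = 26; y[2] = 3×2 + 1×4 + 1×2 + 4×4 = 28; y[3] = 3×4 + 1×2 + 1×4 + 4×2 = 26 → [28, 26, 28, 26]

Linear: [6, 14, 12, 26, 22, 12, 16], Circular: [28, 26, 28, 26]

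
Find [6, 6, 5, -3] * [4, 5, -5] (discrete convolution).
y[0] = 6×4 = 24; y[1] = 6×5 + 6×4 = 54; y[2] = 6×-5 + 6×5 + 5×4 = 20; y[3] = 6×-5 + 5×5 + -3×4 = -17; y[4] = 5×-5 + -3×5 = -40; y[5] = -3×-5 = 15

[24, 54, 20, -17, -40, 15]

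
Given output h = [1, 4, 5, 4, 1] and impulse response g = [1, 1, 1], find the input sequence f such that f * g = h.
Deconvolve h=[1, 4, 5, 4, 1] by g=[1, 1, 1]. Since g[0]=1, solve forward: f[0] = h[0] / 1 = 1; f[1] = (h[1] - 1×1) / 1 = 3; f[2] = (h[2] - 3×1 - 1×1) / 1 = 1. So f = [1, 3, 1]. Check by forward convolution: h[0] = 1×1 = 1; h[1] = 1×1 + 3×1 = 4; h[2] = 1×1 + 3×1 + 1×1 = 5; h[3] = 3×1 + 1×1 = 4; h[4] = 1×1 = 1

[1, 3, 1]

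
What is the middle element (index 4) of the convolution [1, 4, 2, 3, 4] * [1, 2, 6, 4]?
Use y[k] = Σ_i a[i]·b[k-i] at k=4. y[4] = 4×4 + 2×6 + 3×2 + 4×1 = 38

38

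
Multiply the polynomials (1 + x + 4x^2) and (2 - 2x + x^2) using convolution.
Ascending coefficients: a = [1, 1, 4], b = [2, -2, 1]. c[0] = 1×2 = 2; c[1] = 1×-2 + 1×2 = 0; c[2] = 1×1 + 1×-2 + 4×2 = 7; c[3] = 1×1 + 4×-2 = -7; c[4] = 4×1 = 4. Result coefficients: [2, 0, 7, -7, 4] → 2 + 7x^2 - 7x^3 + 4x^4

2 + 7x^2 - 7x^3 + 4x^4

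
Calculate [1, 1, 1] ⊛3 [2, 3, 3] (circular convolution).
Use y[k] = Σ_j x[j]·h[(k-j) mod 3]. y[0] = 1×2 + 1×3 + 1×3 = 8; y[1] = 1×3 + 1×2 + 1×3 = 8; y[2] = 1×3 + 1×3 + 1×2 = 8. Result: [8, 8, 8]

[8, 8, 8]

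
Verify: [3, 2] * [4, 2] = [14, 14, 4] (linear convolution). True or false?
Recompute linear convolution of [3, 2] and [4, 2]: y[0] = 3×4 = 12; y[1] = 3×2 + 2×4 = 14; y[2] = 2×2 = 4 → [12, 14, 4]. Compare to given [14, 14, 4]: they differ at index 0: given 14, correct 12, so answer: No

No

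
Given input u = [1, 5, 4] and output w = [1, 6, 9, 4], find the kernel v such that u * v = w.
Output length 4 = len(u) + len(v) - 1 ⇒ len(v) = 2. Solve v forward using v[k] = (w[k] - Σ_{i≥1} u[i]·v[k-i]) / u[0]: v[0] = w[0] / u[0] = 1 / 1 = 1; v[1] = (w[1] - 5×1) / u[0] = (6 - 5×1) / 1 = 1. So v = [1, 1]. Forward-check [1, 5, 4] * [1, 1]: w[0] = 1×1 = 1; w[1] = 1×1 + 5×1 = 6; w[2] = 5×1 + 4×1 = 9; w[3] = 4×1 = 4 → [1, 6, 9, 4] ✓

[1, 1]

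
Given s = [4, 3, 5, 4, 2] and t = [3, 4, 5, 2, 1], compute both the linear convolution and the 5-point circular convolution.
Linear: y_lin[0] = 4×3 = 12; y_lin[1] = 4×4 + 3×3 = 25; y_lin[2] = 4×5 + 3×4 + 5×3 = 47; y_lin[3] = 4×2 + 3×5 + 5×4 + 4×3 = 55; y_lin[4] = 4×1 + 3×2 + 5×5 + 4×4 + 2×3 = 57; y_lin[5] = 3×1 + 5×2 + 4×5 + 2×4 = 41; y_lin[6] = 5×1 + 4×2 + 2×5 = 23; y_lin[7] = 4×1 + 2×2 = 8; y_lin[8] = 2×1 = 2 → [12, 25, 47, 55, 57, 41, 23, 8, 2]. Circular (length 5): y[0] = 4×3 + 3×1 + 5×2 + 4×5 + 2×4 = 53; y[1] = 4×4 + 3×3 + 5×1 + 4×2 + 2×5 = 48; y[2] = 4×5 + 3×4 + 5×3 + 4×1 + 2×2 = 55; y[3] = 4×2 + 3×5 + 5×4 + 4×3 + 2×1 = 57; y[4] = 4×1 + 3×2 + 5×5 + 4×4 + 2×3 = 57 → [53, 48, 55, 57, 57]

Linear: [12, 25, 47, 55, 57, 41, 23, 8, 2], Circular: [53, 48, 55, 57, 57]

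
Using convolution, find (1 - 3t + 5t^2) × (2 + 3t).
Ascending coefficients: a = [1, -3, 5], b = [2, 3]. c[0] = 1×2 = 2; c[1] = 1×3 + -3×2 = -3; c[2] = -3×3 + 5×2 = 1; c[3] = 5×3 = 15. Result coefficients: [2, -3, 1, 15] → 2 - 3t + t^2 + 15t^3

2 - 3t + t^2 + 15t^3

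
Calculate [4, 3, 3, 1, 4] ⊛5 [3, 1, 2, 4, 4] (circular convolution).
Use y[k] = Σ_j f[j]·g[(k-j) mod 5]. y[0] = 4×3 + 3×4 + 3×4 + 1×2 + 4×1 = 42; y[1] = 4×1 + 3×3 + 3×4 + 1×4 + 4×2 = 37; y[2] = 4×2 + 3×1 + 3×3 + 1×4 + 4×4 = 40; y[3] = 4×4 + 3×2 + 3×1 + 1×3 + 4×4 = 44; y[4] = 4×4 + 3×4 + 3×2 + 1×1 + 4×3 = 47. Result: [42, 37, 40, 44, 47]

[42, 37, 40, 44, 47]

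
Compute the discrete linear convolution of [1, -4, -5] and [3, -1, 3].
y[0] = 1×3 = 3; y[1] = 1×-1 + -4×3 = -13; y[2] = 1×3 + -4×-1 + -5×3 = -8; y[3] = -4×3 + -5×-1 = -7; y[4] = -5×3 = -15

[3, -13, -8, -7, -15]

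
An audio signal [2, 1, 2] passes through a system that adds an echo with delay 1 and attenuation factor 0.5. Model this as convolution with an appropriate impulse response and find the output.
Direct-path + delayed-attenuated-path model → impulse response h = [1, 0.5] (1 at lag 0, 0.5 at lag 1). Output y[n] = x[n] + 0.5·x[n - 1] (with x[n] = 0 outside 0..2): y[0] = 2 + 0.5×0 = 2; y[1] = 1 + 0.5×2 = 2.0; y[2] = 2 + 0.5×1 = 2.5; y[3] = 0 + 0.5×2 = 1.0. So y = [2, 2.0, 2.5, 1.0]

[2, 2.0, 2.5, 1.0]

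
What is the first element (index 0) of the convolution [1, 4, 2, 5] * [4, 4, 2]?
Use y[k] = Σ_i a[i]·b[k-i] at k=0. y[0] = 1×4 = 4

4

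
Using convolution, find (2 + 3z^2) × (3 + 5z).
Ascending coefficients: a = [2, 0, 3], b = [3, 5]. c[0] = 2×3 = 6; c[1] = 2×5 + 0×3 = 10; c[2] = 0×5 + 3×3 = 9; c[3] = 3×5 = 15. Result coefficients: [6, 10, 9, 15] → 6 + 10z + 9z^2 + 15z^3

6 + 10z + 9z^2 + 15z^3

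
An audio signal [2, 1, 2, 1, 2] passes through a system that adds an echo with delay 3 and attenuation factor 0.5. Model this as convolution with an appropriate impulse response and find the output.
Direct-path + delayed-attenuated-path model → impulse response h = [1, 0, 0, 0.5] (1 at lag 0, 0.5 at lag 3). Output y[n] = x[n] + 0.5·x[n - 3] (with x[n] = 0 outside 0..4): y[0] = 2 + 0.5×0 = 2; y[1] = 1 + 0.5×0 = 1; y[2] = 2 + 0.5×0 = 2; y[3] = 1 + 0.5×2 = 2.0; y[4] = 2 + 0.5×1 = 2.5; y[5] = 0 + 0.5×2 = 1.0; y[6] = 0 + 0.5×1 = 0.5; y[7] = 0 + 0.5×2 = 1.0. So y = [2, 1, 2, 2.0, 2.5, 1.0, 0.5, 1.0]

[2, 1, 2, 2.0, 2.5, 1.0, 0.5, 1.0]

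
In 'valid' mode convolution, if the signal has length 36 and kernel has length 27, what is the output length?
'Valid' mode counts only positions where the kernel fully overlaps the signal: m - n + 1 = 36 - 27 + 1 = 10

10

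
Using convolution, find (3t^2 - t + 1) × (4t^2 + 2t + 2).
Ascending coefficients: a = [1, -1, 3], b = [2, 2, 4]. c[0] = 1×2 = 2; c[1] = 1×2 + -1×2 = 0; c[2] = 1×4 + -1×2 + 3×2 = 8; c[3] = -1×4 + 3×2 = 2; c[4] = 3×4 = 12. Result coefficients: [2, 0, 8, 2, 12] → 12t^4 + 2t^3 + 8t^2 + 2

12t^4 + 2t^3 + 8t^2 + 2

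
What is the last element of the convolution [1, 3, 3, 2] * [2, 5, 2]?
Use y[k] = Σ_i a[i]·b[k-i] at k=5. y[5] = 2×2 = 4

4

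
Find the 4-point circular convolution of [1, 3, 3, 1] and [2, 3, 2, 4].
Use y[k] = Σ_j x[j]·h[(k-j) mod 4]. y[0] = 1×2 + 3×4 + 3×2 + 1×3 = 23; y[1] = 1×3 + 3×2 + 3×4 + 1×2 = 23; y[2] = 1×2 + 3×3 + 3×2 + 1×4 = 21; y[3] = 1×4 + 3×2 + 3×3 + 1×2 = 21. Result: [23, 23, 21, 21]

[23, 23, 21, 21]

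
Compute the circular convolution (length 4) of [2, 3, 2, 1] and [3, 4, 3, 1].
Use y[k] = Σ_j f[j]·g[(k-j) mod 4]. y[0] = 2×3 + 3×1 + 2×3 + 1×4 = 19; y[1] = 2×4 + 3×3 + 2×1 + 1×3 = 22; y[2] = 2×3 + 3×4 + 2×3 + 1×1 = 25; y[3] = 2×1 + 3×3 + 2×4 + 1×3 = 22. Result: [19, 22, 25, 22]

[19, 22, 25, 22]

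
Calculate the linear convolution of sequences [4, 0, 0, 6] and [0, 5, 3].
y[0] = 4×0 = 0; y[1] = 4×5 + 0×0 = 20; y[2] = 4×3 + 0×5 + 0×0 = 12; y[3] = 0×3 + 0×5 + 6×0 = 0; y[4] = 0×3 + 6×5 = 30; y[5] = 6×3 = 18

[0, 20, 12, 0, 30, 18]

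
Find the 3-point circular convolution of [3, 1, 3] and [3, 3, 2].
Use y[k] = Σ_j a[j]·b[(k-j) mod 3]. y[0] = 3×3 + 1×2 + 3×3 = 20; y[1] = 3×3 + 1×3 + 3×2 = 18; y[2] = 3×2 + 1×3 + 3×3 = 18. Result: [20, 18, 18]

[20, 18, 18]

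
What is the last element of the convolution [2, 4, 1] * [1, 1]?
Use y[k] = Σ_i a[i]·b[k-i] at k=3. y[3] = 1×1 = 1

1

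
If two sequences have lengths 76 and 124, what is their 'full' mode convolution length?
Linear/full convolution length: m + n - 1 = 76 + 124 - 1 = 199

199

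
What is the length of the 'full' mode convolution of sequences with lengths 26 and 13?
Linear/full convolution length: m + n - 1 = 26 + 13 - 1 = 38

38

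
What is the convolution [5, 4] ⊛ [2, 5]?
y[0] = 5×2 = 10; y[1] = 5×5 + 4×2 = 33; y[2] = 4×5 = 20

[10, 33, 20]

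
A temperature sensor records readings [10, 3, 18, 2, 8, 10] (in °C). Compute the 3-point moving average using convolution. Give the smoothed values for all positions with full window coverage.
3-point moving average kernel = [1, 1, 1]. Apply in 'valid' mode (full window coverage): avg[0] = (10 + 3 + 18) / 3 = 10.33; avg[1] = (3 + 18 + 2) / 3 = 7.67; avg[2] = (18 + 2 + 8) / 3 = 9.33; avg[3] = (2 + 8 + 10) / 3 = 6.67. Smoothed values: [10.33, 7.67, 9.33, 6.67]

[10.33, 7.67, 9.33, 6.67]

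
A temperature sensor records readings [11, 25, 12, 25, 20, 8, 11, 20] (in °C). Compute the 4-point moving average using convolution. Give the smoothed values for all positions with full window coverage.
4-point moving average kernel = [1, 1, 1, 1]. Apply in 'valid' mode (full window coverage): avg[0] = (11 + 25 + 12 + 25) / 4 = 18.25; avg[1] = (25 + 12 + 25 + 20) / 4 = 20.5; avg[2] = (12 + 25 + 20 + 8) / 4 = 16.25; avg[3] = (25 + 20 + 8 + 11) / 4 = 16.0; avg[4] = (20 + 8 + 11 + 20) / 4 = 14.75. Smoothed values: [18.25, 20.5, 16.25, 16.0, 14.75]

[18.25, 20.5, 16.25, 16.0, 14.75]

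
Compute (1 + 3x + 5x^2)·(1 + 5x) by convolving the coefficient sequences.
Ascending coefficients: a = [1, 3, 5], b = [1, 5]. c[0] = 1×1 = 1; c[1] = 1×5 + 3×1 = 8; c[2] = 3×5 + 5×1 = 20; c[3] = 5×5 = 25. Result coefficients: [1, 8, 20, 25] → 1 + 8x + 20x^2 + 25x^3

1 + 8x + 20x^2 + 25x^3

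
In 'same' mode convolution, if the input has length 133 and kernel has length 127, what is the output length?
'Same' mode returns an output with the same length as the input: 133

133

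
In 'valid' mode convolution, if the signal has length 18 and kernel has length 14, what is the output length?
'Valid' mode counts only positions where the kernel fully overlaps the signal: m - n + 1 = 18 - 14 + 1 = 5

5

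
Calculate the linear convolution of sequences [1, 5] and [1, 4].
y[0] = 1×1 = 1; y[1] = 1×4 + 5×1 = 9; y[2] = 5×4 = 20

[1, 9, 20]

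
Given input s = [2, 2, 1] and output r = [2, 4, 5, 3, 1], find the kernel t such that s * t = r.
Output length 5 = len(s) + len(t) - 1 ⇒ len(t) = 3. Solve t forward using t[k] = (r[k] - Σ_{i≥1} s[i]·t[k-i]) / s[0]: t[0] = r[0] / s[0] = 2 / 2 = 1; t[1] = (r[1] - 2×1) / s[0] = (4 - 2×1) / 2 = 1; t[2] = (r[2] - 2×1 - 1×1) / s[0] = (5 - 2×1 - 1×1) / 2 = 1. So t = [1, 1, 1]. Forward-check [2, 2, 1] * [1, 1, 1]: r[0] = 2×1 = 2; r[1] = 2×1 + 2×1 = 4; r[2] = 2×1 + 2×1 + 1×1 = 5; r[3] = 2×1 + 1×1 = 3; r[4] = 1×1 = 1 → [2, 4, 5, 3, 1] ✓

[1, 1, 1]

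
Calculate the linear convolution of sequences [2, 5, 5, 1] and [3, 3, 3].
y[0] = 2×3 = 6; y[1] = 2×3 + 5×3 = 21; y[2] = 2×3 + 5×3 + 5×3 = 36; y[3] = 5×3 + 5×3 + 1×3 = 33; y[4] = 5×3 + 1×3 = 18; y[5] = 1×3 = 3

[6, 21, 36, 33, 18, 3]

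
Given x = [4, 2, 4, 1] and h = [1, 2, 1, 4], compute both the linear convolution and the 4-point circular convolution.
Linear: y_lin[0] = 4×1 = 4; y_lin[1] = 4×2 + 2×1 = 10; y_lin[2] = 4×1 + 2×2 + 4×1 = 12; y_lin[3] = 4×4 + 2×1 + 4×2 + 1×1 = 27; y_lin[4] = 2×4 + 4×1 + 1×2 = 14; y_lin[5] = 4×4 + 1×1 = 17; y_lin[6] = 1×4 = 4 → [4, 10, 12, 27, 14, 17, 4]. Circular (length 4): y[0] = 4×1 + 2×4 + 4×1 + 1×2 = 18; y[1] = 4×2 + 2×1 + 4×4 + 1×1 = 27; y[2] = 4×1 + 2×2 + 4×1 + 1×4 = 16; y[3] = 4×4 + 2×1 + 4×2 + 1×1 = 27 → [18, 27, 16, 27]

Linear: [4, 10, 12, 27, 14, 17, 4], Circular: [18, 27, 16, 27]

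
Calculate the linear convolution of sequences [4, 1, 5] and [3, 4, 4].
y[0] = 4×3 = 12; y[1] = 4×4 + 1×3 = 19; y[2] = 4×4 + 1×4 + 5×3 = 35; y[3] = 1×4 + 5×4 = 24; y[4] = 5×4 = 20

[12, 19, 35, 24, 20]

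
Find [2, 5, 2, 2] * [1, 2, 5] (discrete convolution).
y[0] = 2×1 = 2; y[1] = 2×2 + 5×1 = 9; y[2] = 2×5 + 5×2 + 2×1 = 22; y[3] = 5×5 + 2×2 + 2×1 = 31; y[4] = 2×5 + 2×2 = 14; y[5] = 2×5 = 10

[2, 9, 22, 31, 14, 10]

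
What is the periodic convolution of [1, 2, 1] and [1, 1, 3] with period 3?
Use y[k] = Σ_j a[j]·b[(k-j) mod 3]. y[0] = 1×1 + 2×3 + 1×1 = 8; y[1] = 1×1 + 2×1 + 1×3 = 6; y[2] = 1×3 + 2×1 + 1×1 = 6. Result: [8, 6, 6]

[8, 6, 6]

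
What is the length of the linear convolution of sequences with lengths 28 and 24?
Linear/full convolution length: m + n - 1 = 28 + 24 - 1 = 51

51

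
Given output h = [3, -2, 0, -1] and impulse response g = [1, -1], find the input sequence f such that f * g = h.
Deconvolve h=[3, -2, 0, -1] by g=[1, -1]. Since g[0]=1, solve forward: f[0] = h[0] / 1 = 3; f[1] = (h[1] - 3×-1) / 1 = 1; f[2] = (h[2] - 1×-1) / 1 = 1. So f = [3, 1, 1]. Check by forward convolution: h[0] = 3×1 = 3; h[1] = 3×-1 + 1×1 = -2; h[2] = 1×-1 + 1×1 = 0; h[3] = 1×-1 = -1

[3, 1, 1]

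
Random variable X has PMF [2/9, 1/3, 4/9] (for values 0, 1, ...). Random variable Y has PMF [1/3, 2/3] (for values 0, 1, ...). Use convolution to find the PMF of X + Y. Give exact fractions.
P(X+Y=k) = Σ_i P(X=i)·P(Y=k-i) — a convolution of [2/9, 1/3, 4/9] and [1/3, 2/3]. P(X+Y=0) = (2/9)×(1/3) = 2/27; P(X+Y=1) = (2/9)×(2/3) + (1/3)×(1/3) = 4/27 + 1/9 = 7/27; P(X+Y=2) = (1/3)×(2/3) + (4/9)×(1/3) = 2/9 + 4/27 = 10/27; P(X+Y=3) = (4/9)×(2/3) = 8/27. PMF: [2/27, 7/27, 10/27, 8/27] (sums to 1 ✓)

[2/27, 7/27, 10/27, 8/27]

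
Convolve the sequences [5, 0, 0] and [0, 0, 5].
y[0] = 5×0 = 0; y[1] = 5×0 + 0×0 = 0; y[2] = 5×5 + 0×0 + 0×0 = 25; y[3] = 0×5 + 0×0 = 0; y[4] = 0×5 = 0

[0, 0, 25, 0, 0]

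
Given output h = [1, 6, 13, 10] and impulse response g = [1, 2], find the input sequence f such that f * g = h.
Deconvolve h=[1, 6, 13, 10] by g=[1, 2]. Since g[0]=1, solve forward: f[0] = h[0] / 1 = 1; f[1] = (h[1] - 1×2) / 1 = 4; f[2] = (h[2] - 4×2) / 1 = 5. So f = [1, 4, 5]. Check by forward convolution: h[0] = 1×1 = 1; h[1] = 1×2 + 4×1 = 6; h[2] = 4×2 + 5×1 = 13; h[3] = 5×2 = 10

[1, 4, 5]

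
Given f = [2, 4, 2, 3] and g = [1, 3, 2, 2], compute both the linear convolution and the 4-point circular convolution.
Linear: y_lin[0] = 2×1 = 2; y_lin[1] = 2×3 + 4×1 = 10; y_lin[2] = 2×2 + 4×3 + 2×1 = 18; y_lin[3] = 2×2 + 4×2 + 2×3 + 3×1 = 21; y_lin[4] = 4×2 + 2×2 + 3×3 = 21; y_lin[5] = 2×2 + 3×2 = 10; y_lin[6] = 3×2 = 6 → [2, 10, 18, 21, 21, 10, 6]. Circular (length 4): y[0] = 2×1 + 4×2 + 2×2 + 3×3 = 23; y[1] = 2×3 + 4×1 + 2×2 + 3×2 = 20; y[2] = 2×2 + 4×3 + 2×1 + 3×2 = 24; y[3] = 2×2 + 4×2 + 2×3 + 3×1 = 21 → [23, 20, 24, 21]

Linear: [2, 10, 18, 21, 21, 10, 6], Circular: [23, 20, 24, 21]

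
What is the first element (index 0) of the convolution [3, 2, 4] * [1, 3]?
Use y[k] = Σ_i a[i]·b[k-i] at k=0. y[0] = 3×1 = 3

3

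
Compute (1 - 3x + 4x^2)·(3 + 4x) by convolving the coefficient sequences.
Ascending coefficients: a = [1, -3, 4], b = [3, 4]. c[0] = 1×3 = 3; c[1] = 1×4 + -3×3 = -5; c[2] = -3×4 + 4×3 = 0; c[3] = 4×4 = 16. Result coefficients: [3, -5, 0, 16] → 3 - 5x + 16x^3

3 - 5x + 16x^3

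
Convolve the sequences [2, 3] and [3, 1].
y[0] = 2×3 = 6; y[1] = 2×1 + 3×3 = 11; y[2] = 3×1 = 3

[6, 11, 3]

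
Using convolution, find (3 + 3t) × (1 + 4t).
Ascending coefficients: a = [3, 3], b = [1, 4]. c[0] = 3×1 = 3; c[1] = 3×4 + 3×1 = 15; c[2] = 3×4 = 12. Result coefficients: [3, 15, 12] → 3 + 15t + 12t^2

3 + 15t + 12t^2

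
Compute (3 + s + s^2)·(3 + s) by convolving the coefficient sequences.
Ascending coefficients: a = [3, 1, 1], b = [3, 1]. c[0] = 3×3 = 9; c[1] = 3×1 + 1×3 = 6; c[2] = 1×1 + 1×3 = 4; c[3] = 1×1 = 1. Result coefficients: [9, 6, 4, 1] → 9 + 6s + 4s^2 + s^3

9 + 6s + 4s^2 + s^3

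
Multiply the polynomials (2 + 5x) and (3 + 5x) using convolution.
Ascending coefficients: a = [2, 5], b = [3, 5]. c[0] = 2×3 = 6; c[1] = 2×5 + 5×3 = 25; c[2] = 5×5 = 25. Result coefficients: [6, 25, 25] → 6 + 25x + 25x^2

6 + 25x + 25x^2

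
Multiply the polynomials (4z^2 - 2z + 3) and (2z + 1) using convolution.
Ascending coefficients: a = [3, -2, 4], b = [1, 2]. c[0] = 3×1 = 3; c[1] = 3×2 + -2×1 = 4; c[2] = -2×2 + 4×1 = 0; c[3] = 4×2 = 8. Result coefficients: [3, 4, 0, 8] → 8z^3 + 4z + 3

8z^3 + 4z + 3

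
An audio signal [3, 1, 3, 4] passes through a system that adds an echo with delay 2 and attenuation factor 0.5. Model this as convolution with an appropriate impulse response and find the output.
Direct-path + delayed-attenuated-path model → impulse response h = [1, 0, 0.5] (1 at lag 0, 0.5 at lag 2). Output y[n] = x[n] + 0.5·x[n - 2] (with x[n] = 0 outside 0..3): y[0] = 3 + 0.5×0 = 3; y[1] = 1 + 0.5×0 = 1; y[2] = 3 + 0.5×3 = 4.5; y[3] = 4 + 0.5×1 = 4.5; y[4] = 0 + 0.5×3 = 1.5; y[5] = 0 + 0.5×4 = 2.0. So y = [3, 1, 4.5, 4.5, 1.5, 2.0]

[3, 1, 4.5, 4.5, 1.5, 2.0]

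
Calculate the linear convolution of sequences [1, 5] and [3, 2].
y[0] = 1×3 = 3; y[1] = 1×2 + 5×3 = 17; y[2] = 5×2 = 10

[3, 17, 10]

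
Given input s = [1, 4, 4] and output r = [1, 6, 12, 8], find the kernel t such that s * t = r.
Output length 4 = len(s) + len(t) - 1 ⇒ len(t) = 2. Solve t forward using t[k] = (r[k] - Σ_{i≥1} s[i]·t[k-i]) / s[0]: t[0] = r[0] / s[0] = 1 / 1 = 1; t[1] = (r[1] - 4×1) / s[0] = (6 - 4×1) / 1 = 2. So t = [1, 2]. Forward-check [1, 4, 4] * [1, 2]: r[0] = 1×1 = 1; r[1] = 1×2 + 4×1 = 6; r[2] = 4×2 + 4×1 = 12; r[3] = 4×2 = 8 → [1, 6, 12, 8] ✓

[1, 2]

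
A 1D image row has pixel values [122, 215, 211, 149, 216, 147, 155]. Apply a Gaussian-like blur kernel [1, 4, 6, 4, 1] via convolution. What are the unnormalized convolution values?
Convolve image row [122, 215, 211, 149, 216, 147, 155] with kernel [1, 4, 6, 4, 1]: y[0] = 122×1 = 122; y[1] = 122×4 + 215×1 = 703; y[2] = 122×6 + 215×4 + 211×1 = 1803; y[3] = 122×4 + 215×6 + 211×4 + 149×1 = 2771; y[4] = 122×1 + 215×4 + 211×6 + 149×4 + 216×1 = 3060; y[5] = 215×1 + 211×4 + 149×6 + 216×4 + 147×1 = 2964; y[6] = 211×1 + 149×4 + 216×6 + 147×4 + 155×1 = 2846; y[7] = 149×1 + 216×4 + 147×6 + 155×4 = 2515; y[8] = 216×1 + 147×4 + 155×6 = 1734; y[9] = 147×1 + 155×4 = 767; y[10] = 155×1 = 155 → [122, 703, 1803, 2771, 3060, 2964, 2846, 2515, 1734, 767, 155]. Normalization factor = sum(kernel) = 16.

[122, 703, 1803, 2771, 3060, 2964, 2846, 2515, 1734, 767, 155]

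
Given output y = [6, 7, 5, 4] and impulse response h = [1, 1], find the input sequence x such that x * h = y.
Deconvolve y=[6, 7, 5, 4] by h=[1, 1]. Since h[0]=1, solve forward: x[0] = y[0] / 1 = 6; x[1] = (y[1] - 6×1) / 1 = 1; x[2] = (y[2] - 1×1) / 1 = 4. So x = [6, 1, 4]. Check by forward convolution: y[0] = 6×1 = 6; y[1] = 6×1 + 1×1 = 7; y[2] = 1×1 + 4×1 = 5; y[3] = 4×1 = 4

[6, 1, 4]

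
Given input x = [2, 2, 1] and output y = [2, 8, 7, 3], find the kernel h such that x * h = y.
Output length 4 = len(x) + len(h) - 1 ⇒ len(h) = 2. Solve h forward using h[k] = (y[k] - Σ_{i≥1} x[i]·h[k-i]) / x[0]: h[0] = y[0] / x[0] = 2 / 2 = 1; h[1] = (y[1] - 2×1) / x[0] = (8 - 2×1) / 2 = 3. So h = [1, 3]. Forward-check [2, 2, 1] * [1, 3]: y[0] = 2×1 = 2; y[1] = 2×3 + 2×1 = 8; y[2] = 2×3 + 1×1 = 7; y[3] = 1×3 = 3 → [2, 8, 7, 3] ✓

[1, 3]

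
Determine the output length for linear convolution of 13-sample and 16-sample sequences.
Linear/full convolution length: m + n - 1 = 13 + 16 - 1 = 28

28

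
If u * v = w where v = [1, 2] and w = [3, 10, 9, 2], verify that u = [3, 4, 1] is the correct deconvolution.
Forward-compute [3, 4, 1] * [1, 2]: w[0] = 3×1 = 3; w[1] = 3×2 + 4×1 = 10; w[2] = 4×2 + 1×1 = 9; w[3] = 1×2 = 2 → [3, 10, 9, 2]. Matches given w = [3, 10, 9, 2], so verified.

Verified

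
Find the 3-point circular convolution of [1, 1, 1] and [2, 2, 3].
Use y[k] = Σ_j a[j]·b[(k-j) mod 3]. y[0] = 1×2 + 1×3 + 1×2 = 7; y[1] = 1×2 + 1×2 + 1×3 = 7; y[2] = 1×3 + 1×2 + 1×2 = 7. Result: [7, 7, 7]

[7, 7, 7]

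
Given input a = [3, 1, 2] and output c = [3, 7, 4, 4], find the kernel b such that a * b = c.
Output length 4 = len(a) + len(b) - 1 ⇒ len(b) = 2. Solve b forward using b[k] = (c[k] - Σ_{i≥1} a[i]·b[k-i]) / a[0]: b[0] = c[0] / a[0] = 3 / 3 = 1; b[1] = (c[1] - 1×1) / a[0] = (7 - 1×1) / 3 = 2. So b = [1, 2]. Forward-check [3, 1, 2] * [1, 2]: c[0] = 3×1 = 3; c[1] = 3×2 + 1×1 = 7; c[2] = 1×2 + 2×1 = 4; c[3] = 2×2 = 4 → [3, 7, 4, 4] ✓

[1, 2]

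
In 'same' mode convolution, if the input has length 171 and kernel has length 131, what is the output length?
'Same' mode returns an output with the same length as the input: 171

171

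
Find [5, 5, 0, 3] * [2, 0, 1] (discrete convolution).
y[0] = 5×2 = 10; y[1] = 5×0 + 5×2 = 10; y[2] = 5×1 + 5×0 + 0×2 = 5; y[3] = 5×1 + 0×0 + 3×2 = 11; y[4] = 0×1 + 3×0 = 0; y[5] = 3×1 = 3

[10, 10, 5, 11, 0, 3]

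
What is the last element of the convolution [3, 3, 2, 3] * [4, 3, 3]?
Use y[k] = Σ_i a[i]·b[k-i] at k=5. y[5] = 3×3 = 9

9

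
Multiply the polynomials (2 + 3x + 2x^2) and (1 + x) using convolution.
Ascending coefficients: a = [2, 3, 2], b = [1, 1]. c[0] = 2×1 = 2; c[1] = 2×1 + 3×1 = 5; c[2] = 3×1 + 2×1 = 5; c[3] = 2×1 = 2. Result coefficients: [2, 5, 5, 2] → 2 + 5x + 5x^2 + 2x^3

2 + 5x + 5x^2 + 2x^3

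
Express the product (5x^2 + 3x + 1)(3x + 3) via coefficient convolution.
Ascending coefficients: a = [1, 3, 5], b = [3, 3]. c[0] = 1×3 = 3; c[1] = 1×3 + 3×3 = 12; c[2] = 3×3 + 5×3 = 24; c[3] = 5×3 = 15. Result coefficients: [3, 12, 24, 15] → 15x^3 + 24x^2 + 12x + 3

15x^3 + 24x^2 + 12x + 3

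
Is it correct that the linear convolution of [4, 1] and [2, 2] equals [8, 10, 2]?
Recompute linear convolution of [4, 1] and [2, 2]: y[0] = 4×2 = 8; y[1] = 4×2 + 1×2 = 10; y[2] = 1×2 = 2 → [8, 10, 2]. Given [8, 10, 2] matches, so answer: Yes

Yes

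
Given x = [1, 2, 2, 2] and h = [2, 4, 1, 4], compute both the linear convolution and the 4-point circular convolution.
Linear: y_lin[0] = 1×2 = 2; y_lin[1] = 1×4 + 2×2 = 8; y_lin[2] = 1×1 + 2×4 + 2×2 = 13; y_lin[3] = 1×4 + 2×1 + 2×4 + 2×2 = 18; y_lin[4] = 2×4 + 2×1 + 2×4 = 18; y_lin[5] = 2×4 + 2×1 = 10; y_lin[6] = 2×4 = 8 → [2, 8, 13, 18, 18, 10, 8]. Circular (length 4): y[0] = 1×2 + 2×4 + 2×1 + 2×4 = 20; y[1] = 1×4 + 2×2 + 2×4 + 2×1 = 18; y[2] = 1×1 + 2×4 + 2×2 + 2×4 = 21; y[3] = 1×4 + 2×1 + 2×4 + 2×2 = 18 → [20, 18, 21, 18]

Linear: [2, 8, 13, 18, 18, 10, 8], Circular: [20, 18, 21, 18]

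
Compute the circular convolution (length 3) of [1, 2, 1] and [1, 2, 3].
Use y[k] = Σ_j f[j]·g[(k-j) mod 3]. y[0] = 1×1 + 2×3 + 1×2 = 9; y[1] = 1×2 + 2×1 + 1×3 = 7; y[2] = 1×3 + 2×2 + 1×1 = 8. Result: [9, 7, 8]

[9, 7, 8]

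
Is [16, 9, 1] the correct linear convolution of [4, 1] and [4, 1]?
Recompute linear convolution of [4, 1] and [4, 1]: y[0] = 4×4 = 16; y[1] = 4×1 + 1×4 = 8; y[2] = 1×1 = 1 → [16, 8, 1]. Compare to given [16, 9, 1]: they differ at index 1: given 9, correct 8, so answer: No

No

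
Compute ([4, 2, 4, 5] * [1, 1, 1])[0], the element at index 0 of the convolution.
Use y[k] = Σ_i a[i]·b[k-i] at k=0. y[0] = 4×1 = 4

4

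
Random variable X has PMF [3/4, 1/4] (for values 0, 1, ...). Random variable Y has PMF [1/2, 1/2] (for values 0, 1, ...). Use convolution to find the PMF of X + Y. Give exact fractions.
P(X+Y=k) = Σ_i P(X=i)·P(Y=k-i) — a convolution of [3/4, 1/4] and [1/2, 1/2]. P(X+Y=0) = (3/4)×(1/2) = 3/8; P(X+Y=1) = (3/4)×(1/2) + (1/4)×(1/2) = 3/8 + 1/8 = 1/2; P(X+Y=2) = (1/4)×(1/2) = 1/8. PMF: [3/8, 1/2, 1/8] (sums to 1 ✓)

[3/8, 1/2, 1/8]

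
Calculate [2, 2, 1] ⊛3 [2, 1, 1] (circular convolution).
Use y[k] = Σ_j u[j]·v[(k-j) mod 3]. y[0] = 2×2 + 2×1 + 1×1 = 7; y[1] = 2×1 + 2×2 + 1×1 = 7; y[2] = 2×1 + 2×1 + 1×2 = 6. Result: [7, 7, 6]

[7, 7, 6]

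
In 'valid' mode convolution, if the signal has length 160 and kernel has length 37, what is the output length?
'Valid' mode counts only positions where the kernel fully overlaps the signal: m - n + 1 = 160 - 37 + 1 = 124

124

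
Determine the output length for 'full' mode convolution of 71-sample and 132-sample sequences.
Linear/full convolution length: m + n - 1 = 71 + 132 - 1 = 202

202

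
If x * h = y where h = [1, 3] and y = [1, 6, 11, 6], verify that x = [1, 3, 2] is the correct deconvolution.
Forward-compute [1, 3, 2] * [1, 3]: y[0] = 1×1 = 1; y[1] = 1×3 + 3×1 = 6; y[2] = 3×3 + 2×1 = 11; y[3] = 2×3 = 6 → [1, 6, 11, 6]. Matches given y = [1, 6, 11, 6], so verified.

Verified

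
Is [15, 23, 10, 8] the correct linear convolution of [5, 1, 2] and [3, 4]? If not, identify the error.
Recompute linear convolution of [5, 1, 2] and [3, 4]: y[0] = 5×3 = 15; y[1] = 5×4 + 1×3 = 23; y[2] = 1×4 + 2×3 = 10; y[3] = 2×4 = 8 → [15, 23, 10, 8]. Given [15, 23, 10, 8] matches, so answer: Yes

Yes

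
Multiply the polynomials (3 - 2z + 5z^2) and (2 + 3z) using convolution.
Ascending coefficients: a = [3, -2, 5], b = [2, 3]. c[0] = 3×2 = 6; c[1] = 3×3 + -2×2 = 5; c[2] = -2×3 + 5×2 = 4; c[3] = 5×3 = 15. Result coefficients: [6, 5, 4, 15] → 6 + 5z + 4z^2 + 15z^3

6 + 5z + 4z^2 + 15z^3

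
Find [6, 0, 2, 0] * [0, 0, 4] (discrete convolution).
y[0] = 6×0 = 0; y[1] = 6×0 + 0×0 = 0; y[2] = 6×4 + 0×0 + 2×0 = 24; y[3] = 0×4 + 2×0 + 0×0 = 0; y[4] = 2×4 + 0×0 = 8; y[5] = 0×4 = 0

[0, 0, 24, 0, 8, 0]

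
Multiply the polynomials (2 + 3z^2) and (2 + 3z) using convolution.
Ascending coefficients: a = [2, 0, 3], b = [2, 3]. c[0] = 2×2 = 4; c[1] = 2×3 + 0×2 = 6; c[2] = 0×3 + 3×2 = 6; c[3] = 3×3 = 9. Result coefficients: [4, 6, 6, 9] → 4 + 6z + 6z^2 + 9z^3

4 + 6z + 6z^2 + 9z^3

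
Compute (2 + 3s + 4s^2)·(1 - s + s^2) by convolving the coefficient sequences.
Ascending coefficients: a = [2, 3, 4], b = [1, -1, 1]. c[0] = 2×1 = 2; c[1] = 2×-1 + 3×1 = 1; c[2] = 2×1 + 3×-1 + 4×1 = 3; c[3] = 3×1 + 4×-1 = -1; c[4] = 4×1 = 4. Result coefficients: [2, 1, 3, -1, 4] → 2 + s + 3s^2 - s^3 + 4s^4

2 + s + 3s^2 - s^3 + 4s^4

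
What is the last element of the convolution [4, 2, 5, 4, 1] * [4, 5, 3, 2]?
Use y[k] = Σ_i a[i]·b[k-i] at k=7. y[7] = 1×2 = 2

2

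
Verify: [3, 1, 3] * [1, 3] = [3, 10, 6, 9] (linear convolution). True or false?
Recompute linear convolution of [3, 1, 3] and [1, 3]: y[0] = 3×1 = 3; y[1] = 3×3 + 1×1 = 10; y[2] = 1×3 + 3×1 = 6; y[3] = 3×3 = 9 → [3, 10, 6, 9]. Given [3, 10, 6, 9] matches, so answer: Yes

Yes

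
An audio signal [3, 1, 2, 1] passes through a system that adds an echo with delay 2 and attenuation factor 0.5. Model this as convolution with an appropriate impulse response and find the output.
Direct-path + delayed-attenuated-path model → impulse response h = [1, 0, 0.5] (1 at lag 0, 0.5 at lag 2). Output y[n] = x[n] + 0.5·x[n - 2] (with x[n] = 0 outside 0..3): y[0] = 3 + 0.5×0 = 3; y[1] = 1 + 0.5×0 = 1; y[2] = 2 + 0.5×3 = 3.5; y[3] = 1 + 0.5×1 = 1.5; y[4] = 0 + 0.5×2 = 1.0; y[5] = 0 + 0.5×1 = 0.5. So y = [3, 1, 3.5, 1.5, 1.0, 0.5]

[3, 1, 3.5, 1.5, 1.0, 0.5]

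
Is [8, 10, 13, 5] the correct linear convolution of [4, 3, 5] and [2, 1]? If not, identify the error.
Recompute linear convolution of [4, 3, 5] and [2, 1]: y[0] = 4×2 = 8; y[1] = 4×1 + 3×2 = 10; y[2] = 3×1 + 5×2 = 13; y[3] = 5×1 = 5 → [8, 10, 13, 5]. Given [8, 10, 13, 5] matches, so answer: Yes

Yes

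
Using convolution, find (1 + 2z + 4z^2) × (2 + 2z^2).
Ascending coefficients: a = [1, 2, 4], b = [2, 0, 2]. c[0] = 1×2 = 2; c[1] = 1×0 + 2×2 = 4; c[2] = 1×2 + 2×0 + 4×2 = 10; c[3] = 2×2 + 4×0 = 4; c[4] = 4×2 = 8. Result coefficients: [2, 4, 10, 4, 8] → 2 + 4z + 10z^2 + 4z^3 + 8z^4

2 + 4z + 10z^2 + 4z^3 + 8z^4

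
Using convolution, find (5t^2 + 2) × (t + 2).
Ascending coefficients: a = [2, 0, 5], b = [2, 1]. c[0] = 2×2 = 4; c[1] = 2×1 + 0×2 = 2; c[2] = 0×1 + 5×2 = 10; c[3] = 5×1 = 5. Result coefficients: [4, 2, 10, 5] → 5t^3 + 10t^2 + 2t + 4

5t^3 + 10t^2 + 2t + 4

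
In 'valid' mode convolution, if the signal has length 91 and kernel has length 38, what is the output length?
'Valid' mode counts only positions where the kernel fully overlaps the signal: m - n + 1 = 91 - 38 + 1 = 54

54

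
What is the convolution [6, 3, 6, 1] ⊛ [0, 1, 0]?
y[0] = 6×0 = 0; y[1] = 6×1 + 3×0 = 6; y[2] = 6×0 + 3×1 + 6×0 = 3; y[3] = 3×0 + 6×1 + 1×0 = 6; y[4] = 6×0 + 1×1 = 1; y[5] = 1×0 = 0

[0, 6, 3, 6, 1, 0]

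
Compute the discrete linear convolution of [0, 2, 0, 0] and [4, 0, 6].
y[0] = 0×4 = 0; y[1] = 0×0 + 2×4 = 8; y[2] = 0×6 + 2×0 + 0×4 = 0; y[3] = 2×6 + 0×0 + 0×4 = 12; y[4] = 0×6 + 0×0 = 0; y[5] = 0×6 = 0

[0, 8, 0, 12, 0, 0]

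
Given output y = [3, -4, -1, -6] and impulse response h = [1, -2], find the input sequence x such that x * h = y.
Deconvolve y=[3, -4, -1, -6] by h=[1, -2]. Since h[0]=1, solve forward: x[0] = y[0] / 1 = 3; x[1] = (y[1] - 3×-2) / 1 = 2; x[2] = (y[2] - 2×-2) / 1 = 3. So x = [3, 2, 3]. Check by forward convolution: y[0] = 3×1 = 3; y[1] = 3×-2 + 2×1 = -4; y[2] = 2×-2 + 3×1 = -1; y[3] = 3×-2 = -6

[3, 2, 3]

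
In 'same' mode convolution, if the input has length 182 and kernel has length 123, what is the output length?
'Same' mode returns an output with the same length as the input: 182

182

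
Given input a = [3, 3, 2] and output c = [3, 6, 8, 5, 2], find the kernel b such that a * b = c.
Output length 5 = len(a) + len(b) - 1 ⇒ len(b) = 3. Solve b forward using b[k] = (c[k] - Σ_{i≥1} a[i]·b[k-i]) / a[0]: b[0] = c[0] / a[0] = 3 / 3 = 1; b[1] = (c[1] - 3×1) / a[0] = (6 - 3×1) / 3 = 1; b[2] = (c[2] - 3×1 - 2×1) / a[0] = (8 - 3×1 - 2×1) / 3 = 1. So b = [1, 1, 1]. Forward-check [3, 3, 2] * [1, 1, 1]: c[0] = 3×1 = 3; c[1] = 3×1 + 3×1 = 6; c[2] = 3×1 + 3×1 + 2×1 = 8; c[3] = 3×1 + 2×1 = 5; c[4] = 2×1 = 2 → [3, 6, 8, 5, 2] ✓

[1, 1, 1]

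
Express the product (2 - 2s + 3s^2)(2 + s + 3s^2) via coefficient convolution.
Ascending coefficients: a = [2, -2, 3], b = [2, 1, 3]. c[0] = 2×2 = 4; c[1] = 2×1 + -2×2 = -2; c[2] = 2×3 + -2×1 + 3×2 = 10; c[3] = -2×3 + 3×1 = -3; c[4] = 3×3 = 9. Result coefficients: [4, -2, 10, -3, 9] → 4 - 2s + 10s^2 - 3s^3 + 9s^4

4 - 2s + 10s^2 - 3s^3 + 9s^4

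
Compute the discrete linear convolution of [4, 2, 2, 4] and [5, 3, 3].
y[0] = 4×5 = 20; y[1] = 4×3 + 2×5 = 22; y[2] = 4×3 + 2×3 + 2×5 = 28; y[3] = 2×3 + 2×3 + 4×5 = 32; y[4] = 2×3 + 4×3 = 18; y[5] = 4×3 = 12

[20, 22, 28, 32, 18, 12]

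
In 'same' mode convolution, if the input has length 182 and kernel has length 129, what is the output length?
'Same' mode returns an output with the same length as the input: 182

182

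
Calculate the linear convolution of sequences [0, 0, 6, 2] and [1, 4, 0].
y[0] = 0×1 = 0; y[1] = 0×4 + 0×1 = 0; y[2] = 0×0 + 0×4 + 6×1 = 6; y[3] = 0×0 + 6×4 + 2×1 = 26; y[4] = 6×0 + 2×4 = 8; y[5] = 2×0 = 0

[0, 0, 6, 26, 8, 0]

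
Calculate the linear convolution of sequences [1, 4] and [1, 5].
y[0] = 1×1 = 1; y[1] = 1×5 + 4×1 = 9; y[2] = 4×5 = 20

[1, 9, 20]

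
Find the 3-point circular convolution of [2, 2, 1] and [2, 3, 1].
Use y[k] = Σ_j f[j]·g[(k-j) mod 3]. y[0] = 2×2 + 2×1 + 1×3 = 9; y[1] = 2×3 + 2×2 + 1×1 = 11; y[2] = 2×1 + 2×3 + 1×2 = 10. Result: [9, 11, 10]

[9, 11, 10]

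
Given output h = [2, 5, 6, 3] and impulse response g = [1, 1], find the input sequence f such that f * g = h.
Deconvolve h=[2, 5, 6, 3] by g=[1, 1]. Since g[0]=1, solve forward: f[0] = h[0] / 1 = 2; f[1] = (h[1] - 2×1) / 1 = 3; f[2] = (h[2] - 3×1) / 1 = 3. So f = [2, 3, 3]. Check by forward convolution: h[0] = 2×1 = 2; h[1] = 2×1 + 3×1 = 5; h[2] = 3×1 + 3×1 = 6; h[3] = 3×1 = 3

[2, 3, 3]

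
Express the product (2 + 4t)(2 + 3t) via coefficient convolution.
Ascending coefficients: a = [2, 4], b = [2, 3]. c[0] = 2×2 = 4; c[1] = 2×3 + 4×2 = 14; c[2] = 4×3 = 12. Result coefficients: [4, 14, 12] → 4 + 14t + 12t^2

4 + 14t + 12t^2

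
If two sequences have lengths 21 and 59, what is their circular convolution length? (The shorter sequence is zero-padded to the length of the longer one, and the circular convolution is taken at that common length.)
Circular convolution (zero-padding the shorter input) has length max(m, n) = max(21, 59) = 59

59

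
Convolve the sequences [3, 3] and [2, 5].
y[0] = 3×2 = 6; y[1] = 3×5 + 3×2 = 21; y[2] = 3×5 = 15

[6, 21, 15]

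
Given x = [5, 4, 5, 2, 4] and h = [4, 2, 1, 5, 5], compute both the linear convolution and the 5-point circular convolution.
Linear: y_lin[0] = 5×4 = 20; y_lin[1] = 5×2 + 4×4 = 26; y_lin[2] = 5×1 + 4×2 + 5×4 = 33; y_lin[3] = 5×5 + 4×1 + 5×2 + 2×4 = 47; y_lin[4] = 5×5 + 4×5 + 5×1 + 2×2 + 4×4 = 70; y_lin[5] = 4×5 + 5×5 + 2×1 + 4×2 = 55; y_lin[6] = 5×5 + 2×5 + 4×1 = 39; y_lin[7] = 2×5 + 4×5 = 30; y_lin[8] = 4×5 = 20 → [20, 26, 33, 47, 70, 55, 39, 30, 20]. Circular (length 5): y[0] = 5×4 + 4×5 + 5×5 + 2×1 + 4×2 = 75; y[1] = 5×2 + 4×4 + 5×5 + 2×5 + 4×1 = 65; y[2] = 5×1 + 4×2 + 5×4 + 2×5 + 4×5 = 63; y[3] = 5×5 + 4×1 + 5×2 + 2×4 + 4×5 = 67; y[4] = 5×5 + 4×5 + 5×1 + 2×2 + 4×4 = 70 → [75, 65, 63, 67, 70]

Linear: [20, 26, 33, 47, 70, 55, 39, 30, 20], Circular: [75, 65, 63, 67, 70]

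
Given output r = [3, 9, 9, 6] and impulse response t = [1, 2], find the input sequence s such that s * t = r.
Deconvolve r=[3, 9, 9, 6] by t=[1, 2]. Since t[0]=1, solve forward: s[0] = r[0] / 1 = 3; s[1] = (r[1] - 3×2) / 1 = 3; s[2] = (r[2] - 3×2) / 1 = 3. So s = [3, 3, 3]. Check by forward convolution: r[0] = 3×1 = 3; r[1] = 3×2 + 3×1 = 9; r[2] = 3×2 + 3×1 = 9; r[3] = 3×2 = 6

[3, 3, 3]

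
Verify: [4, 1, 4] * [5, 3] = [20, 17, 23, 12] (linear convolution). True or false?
Recompute linear convolution of [4, 1, 4] and [5, 3]: y[0] = 4×5 = 20; y[1] = 4×3 + 1×5 = 17; y[2] = 1×3 + 4×5 = 23; y[3] = 4×3 = 12 → [20, 17, 23, 12]. Given [20, 17, 23, 12] matches, so answer: Yes

Yes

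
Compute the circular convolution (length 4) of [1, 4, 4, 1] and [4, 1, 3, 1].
Use y[k] = Σ_j x[j]·h[(k-j) mod 4]. y[0] = 1×4 + 4×1 + 4×3 + 1×1 = 21; y[1] = 1×1 + 4×4 + 4×1 + 1×3 = 24; y[2] = 1×3 + 4×1 + 4×4 + 1×1 = 24; y[3] = 1×1 + 4×3 + 4×1 + 1×4 = 21. Result: [21, 24, 24, 21]

[21, 24, 24, 21]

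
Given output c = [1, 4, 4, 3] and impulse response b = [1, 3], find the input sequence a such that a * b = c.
Deconvolve c=[1, 4, 4, 3] by b=[1, 3]. Since b[0]=1, solve forward: a[0] = c[0] / 1 = 1; a[1] = (c[1] - 1×3) / 1 = 1; a[2] = (c[2] - 1×3) / 1 = 1. So a = [1, 1, 1]. Check by forward convolution: c[0] = 1×1 = 1; c[1] = 1×3 + 1×1 = 4; c[2] = 1×3 + 1×1 = 4; c[3] = 1×3 = 3

[1, 1, 1]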